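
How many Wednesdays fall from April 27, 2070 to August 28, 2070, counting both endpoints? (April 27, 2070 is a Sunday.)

18

April 27, 2070 is a Sunday; the first Wednesday on or after it is April 30, 2070 (3 days later).
From April 30, 2070 to August 28, 2070: 0 + 31 + 30 + 31 + 28 = 120 days (rest of April, May, June, July, August).
120 ÷ 7 = 17 full weeks with remainder 1, so 17 more Wednesdays after the first → 18.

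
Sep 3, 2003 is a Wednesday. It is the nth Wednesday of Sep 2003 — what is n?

1st

Day 3 falls in week ⌈3/7⌉ of the month.
Days 1–7 hold the 1st Wednesday, 8–14 the 2nd, 15–21 the 3rd, 22–28 the 4th, 29–31 the 5th.
3 is in the range for the 1st.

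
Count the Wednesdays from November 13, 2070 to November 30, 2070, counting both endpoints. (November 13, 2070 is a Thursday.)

2

November 13, 2070 is a Thursday; the first Wednesday on or after it is November 19, 2070 (6 days later).
From November 19, 2070 to November 30, 2070 is 30 − 19 = 11 days.
11 ÷ 7 = 1 full weeks with remainder 4, so 1 more Wednesdays after the first → 2.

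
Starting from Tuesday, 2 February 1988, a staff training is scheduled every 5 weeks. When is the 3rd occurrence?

12 April 1988

The 3rd occurrence is 2 intervals after the first: 2 × 35 = 70 days after 2 February 1988.
February has 29 days — 27 days to the end of February leaves 43.
March has 31 days (12 left).
12 days into April → 12 April 1988.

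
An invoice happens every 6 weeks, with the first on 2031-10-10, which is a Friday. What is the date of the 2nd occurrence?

2031-11-21

The 2nd occurrence is 1 interval after the first: 1 × 42 = 42 days after 2031-10-10.
October has 31 days — 21 days to the end of October leaves 21.
21 days into November → 2031-11-21.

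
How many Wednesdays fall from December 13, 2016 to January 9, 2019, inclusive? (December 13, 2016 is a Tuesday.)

109

December 13, 2016 is a Tuesday; the first Wednesday on or after it is December 14, 2016 (1 day later).
From December 14, 2016 to January 9, 2019: 17 + 365 + 365 + 9 = 756 days (rest of 2016, 2017, 2018, to January 9, 2019 in 2019).
756 ÷ 7 = 108 full weeks with remainder 0, so 108 more Wednesdays after the first → 109.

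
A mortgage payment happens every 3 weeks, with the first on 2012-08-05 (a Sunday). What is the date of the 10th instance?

2013-02-10

The 10th occurrence is 9 intervals after the first: 9 × 21 = 189 days after 2012-08-05.
August has 31 days — 26 days to the end of August leaves 163.
September has 30 days (133 left).
October has 31 days (102 left).
November has 30 days (72 left).
December has 31 days (41 left).
January has 31 days (10 left).
10 days into February → 2013-02-10.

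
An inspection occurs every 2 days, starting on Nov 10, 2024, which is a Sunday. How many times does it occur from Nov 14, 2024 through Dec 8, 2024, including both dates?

13

Occurrences land 2·i days after Nov 10, 2024 for i = 0, 1, 2, …
Nov 14, 2024 is 4 days after the start; 4 ÷ 2 = 2 remainder 0. First occurrence in the window: #3 on Nov 14, 2024 (2×2 = 4 days in).
Dec 8, 2024 is 28 days after the start; 28 ÷ 2 = 14 remainder 0. Last occurrence in the window: #15 on Dec 8, 2024.
Occurrences #3 through #15: 13 in total.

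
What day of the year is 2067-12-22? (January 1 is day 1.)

Days in months before December: 31 + 28 + 31 + 30 + 31 + 30 + 31 + 31 + 30 + 31 + 30 = 334.
Plus 22 days into December → day 356.

356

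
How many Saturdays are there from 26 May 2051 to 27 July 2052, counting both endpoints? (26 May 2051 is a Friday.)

62

26 May 2051 is a Friday; the first Saturday on or after it is 27 May 2051 (1 day later).
From 27 May 2051 to 27 July 2052: 218 + 209 = 427 days (rest of 2051, to 27 July 2052 in 2052).
427 ÷ 7 = 61 full weeks with remainder 0, so 61 more Saturdays after the first → 62.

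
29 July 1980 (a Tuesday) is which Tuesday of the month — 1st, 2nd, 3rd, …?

Day 29 falls in week ⌈29/7⌉ of the month.
Days 1–7 hold the 1st Tuesday, 8–14 the 2nd, 15–21 the 3rd, 22–28 the 4th, 29–31 the 5th.
29 is in the range for the 5th.

5th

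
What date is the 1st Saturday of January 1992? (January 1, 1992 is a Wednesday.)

January 1992 begins on a Wednesday, so the first Saturday is January 4 (3 days later).

4 January 1992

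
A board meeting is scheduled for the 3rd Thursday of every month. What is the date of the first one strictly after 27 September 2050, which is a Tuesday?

20 October 2050

September 2050 starts on a Thursday; its first Thursday is the 1st, so the 3rd Thursday is the 15th — 15 September 2050.
That is not after 27 September 2050, so look at October 2050.
October 2050 starts on a Saturday; its first Thursday is the 6th, so the 3rd Thursday is the 20th — 20 October 2050.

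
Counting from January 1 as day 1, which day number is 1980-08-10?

Days in months before August: 31 + 29 + 31 + 30 + 31 + 30 + 31 = 213.
Plus 10 days into August → day 223.

223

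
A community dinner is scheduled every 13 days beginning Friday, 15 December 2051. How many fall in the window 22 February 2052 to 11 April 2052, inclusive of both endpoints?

Occurrences land 13·i days after 15 December 2051 for i = 0, 1, 2, …
22 February 2052 is 69 days after the start; 69 ÷ 13 = 5 remainder 4; since the remainder is 4, round up to i = 6. First occurrence in the window: #7 on 2 March 2052 (6×13 = 78 days in).
11 April 2052 is 118 days after the start; 118 ÷ 13 = 9 remainder 1. Last occurrence in the window: #10 on 10 April 2052.
Occurrences #7 through #10: 4 in total.

4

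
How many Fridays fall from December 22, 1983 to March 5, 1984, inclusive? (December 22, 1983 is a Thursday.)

11

December 22, 1983 is a Thursday; the first Friday on or after it is December 23, 1983 (1 day later).
From December 23, 1983 to March 5, 1984: 8 + 31 + 29 + 5 = 73 days (rest of December, January, February, March).
73 ÷ 7 = 10 full weeks with remainder 3, so 10 more Fridays after the first → 11.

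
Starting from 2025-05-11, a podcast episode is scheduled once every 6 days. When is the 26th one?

2025-10-08

The 26th occurrence is 25 intervals after the first: 25 × 6 = 150 days after 2025-05-11.
May has 31 days — 20 days to the end of May leaves 130.
June has 30 days (100 left).
July has 31 days (69 left).
August has 31 days (38 left).
September has 30 days (8 left).
8 days into October → 2025-10-08.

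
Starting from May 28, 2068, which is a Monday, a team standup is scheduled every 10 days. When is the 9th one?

The 9th occurrence is 8 intervals after the first: 8 × 10 = 80 days after May 28, 2068.
May has 31 days — 3 days to the end of May leaves 77.
June has 30 days (47 left).
July has 31 days (16 left).
16 days into August → August 16, 2068.

August 16, 2068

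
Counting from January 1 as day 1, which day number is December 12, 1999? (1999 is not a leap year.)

Days in months before December: 31 + 28 + 31 + 30 + 31 + 30 + 31 + 31 + 30 + 31 + 30 = 334.
Plus 12 days into December → day 346.

346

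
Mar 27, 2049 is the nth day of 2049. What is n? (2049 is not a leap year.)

Days in months before Mar: 31 + 28 = 59.
Plus 27 days into Mar → day 86.

86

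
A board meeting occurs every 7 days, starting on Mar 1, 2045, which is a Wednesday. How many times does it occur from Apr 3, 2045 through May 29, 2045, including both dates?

8

Occurrences land 7·i days after Mar 1, 2045 for i = 0, 1, 2, …
Apr 3, 2045 is 33 days after the start; 33 ÷ 7 = 4 remainder 5; since the remainder is 5, round up to i = 5. First occurrence in the window: #6 on Apr 5, 2045 (5×7 = 35 days in).
May 29, 2045 is 89 days after the start; 89 ÷ 7 = 12 remainder 5. Last occurrence in the window: #13 on May 24, 2045.
Occurrences #6 through #13: 8 in total.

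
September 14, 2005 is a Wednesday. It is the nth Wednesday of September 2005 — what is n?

2nd

Day 14 falls in week ⌈14/7⌉ of the month.
Days 1–7 hold the 1st Wednesday, 8–14 the 2nd, 15–21 the 3rd, 22–28 the 4th, 29–31 the 5th.
14 is in the range for the 2nd.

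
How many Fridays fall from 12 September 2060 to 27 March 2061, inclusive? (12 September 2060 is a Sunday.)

28

12 September 2060 is a Sunday; the first Friday on or after it is 17 September 2060 (5 days later).
From 17 September 2060 to 27 March 2061: 13 + 31 + 30 + 31 + 31 + 28 + 27 = 191 days (rest of September, October, November, December, January, February, March).
191 ÷ 7 = 27 full weeks with remainder 2, so 27 more Fridays after the first → 28.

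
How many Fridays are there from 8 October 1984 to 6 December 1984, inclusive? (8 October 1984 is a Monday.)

8 October 1984 is a Monday; the first Friday on or after it is 12 October 1984 (4 days later).
From 12 October 1984 to 6 December 1984: 19 + 30 + 6 = 55 days (rest of October, November, December).
55 ÷ 7 = 7 full weeks with remainder 6, so 7 more Fridays after the first → 8.

8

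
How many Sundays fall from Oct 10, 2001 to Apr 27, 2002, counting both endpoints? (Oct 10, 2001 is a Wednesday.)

Oct 10, 2001 is a Wednesday; the first Sunday on or after it is Oct 14, 2001 (4 days later).
From Oct 14, 2001 to Apr 27, 2002: 17 + 30 + 31 + 31 + 28 + 31 + 27 = 195 days (rest of Oct, Nov, Dec, Jan, Feb, Mar, Apr).
195 ÷ 7 = 27 full weeks with remainder 6, so 27 more Sundays after the first → 28.

28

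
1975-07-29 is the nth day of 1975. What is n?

210

Days in months before July: 31 + 28 + 31 + 30 + 31 + 30 = 181.
Plus 29 days into July → day 210.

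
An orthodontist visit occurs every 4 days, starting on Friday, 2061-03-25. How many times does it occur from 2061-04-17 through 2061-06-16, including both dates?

15

Occurrences land 4·i days after 2061-03-25 for i = 0, 1, 2, …
2061-04-17 is 23 days after the start; 23 ÷ 4 = 5 remainder 3; since the remainder is 3, round up to i = 6. First occurrence in the window: #7 on 2061-04-18 (6×4 = 24 days in).
2061-06-16 is 83 days after the start; 83 ÷ 4 = 20 remainder 3. Last occurrence in the window: #21 on 2061-06-13.
Occurrences #7 through #21: 15 in total.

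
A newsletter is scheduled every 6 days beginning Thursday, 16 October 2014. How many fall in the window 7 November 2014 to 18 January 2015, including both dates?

Occurrences land 6·i days after 16 October 2014 for i = 0, 1, 2, …
7 November 2014 is 22 days after the start; 22 ÷ 6 = 3 remainder 4; since the remainder is 4, round up to i = 4. First occurrence in the window: #5 on 9 November 2014 (4×6 = 24 days in).
18 January 2015 is 94 days after the start; 94 ÷ 6 = 15 remainder 4. Last occurrence in the window: #16 on 14 January 2015.
Occurrences #5 through #16: 12 in total.

12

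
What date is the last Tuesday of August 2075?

27 August 2075

August 2075 begins on a Thursday, so the first Tuesday is August 6 (5 days later).
August 2075 has 31 days. Adding weeks: 6, 13, 20, 27 — the last one ≤ 31 is the 27th.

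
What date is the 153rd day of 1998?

Jan has 31 days (153 − 31 = 122 remain).
Feb has 28 days (122 − 28 = 94 remain).
Mar has 31 days (94 − 31 = 63 remain).
Apr has 30 days (63 − 30 = 33 remain).
May has 31 days (33 − 31 = 2 remain).
2 into Jun → Jun 2.

Jun 2, 1998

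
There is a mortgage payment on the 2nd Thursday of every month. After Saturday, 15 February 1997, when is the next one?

February 1997 starts on a Saturday; its first Thursday is the 6th, so the 2nd Thursday is the 13th — 13 February 1997.
That is not after 15 February 1997, so look at March 1997.
March 1997 starts on a Saturday; its first Thursday is the 6th, so the 2nd Thursday is the 13th — 13 March 1997.

13 March 1997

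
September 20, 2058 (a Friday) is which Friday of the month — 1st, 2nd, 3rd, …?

Day 20 falls in week ⌈20/7⌉ of the month.
Days 1–7 hold the 1st Friday, 8–14 the 2nd, 15–21 the 3rd, 22–28 the 4th, 29–31 the 5th.
20 is in the range for the 3rd.

3rd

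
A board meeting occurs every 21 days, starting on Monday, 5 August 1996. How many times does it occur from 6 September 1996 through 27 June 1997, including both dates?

14

Occurrences land 21·i days after 5 August 1996 for i = 0, 1, 2, …
6 September 1996 is 32 days after the start; 32 ÷ 21 = 1 remainder 11; since the remainder is 11, round up to i = 2. First occurrence in the window: #3 on 16 September 1996 (2×21 = 42 days in).
27 June 1997 is 326 days after the start; 326 ÷ 21 = 15 remainder 11. Last occurrence in the window: #16 on 16 June 1997.
Occurrences #3 through #16: 14 in total.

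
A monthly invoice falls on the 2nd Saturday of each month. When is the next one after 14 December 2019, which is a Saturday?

11 January 2020

December 2019 starts on a Sunday; its first Saturday is the 7th, so the 2nd Saturday is the 14th — 14 December 2019.
That is not after 14 December 2019, so look at January 2020.
January 2020 starts on a Wednesday; its first Saturday is the 4th, so the 2nd Saturday is the 11th — 11 January 2020.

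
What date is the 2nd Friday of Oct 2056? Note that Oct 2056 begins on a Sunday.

Oct 13, 2056

Oct 2056 begins on a Sunday, so the first Friday is Oct 6 (5 days later).
The 2nd Friday is 1 weeks later: 6 + 7 = 13.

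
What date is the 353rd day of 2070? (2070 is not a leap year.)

December 19, 2070

January has 31 days (353 − 31 = 322 remain).
February has 28 days (322 − 28 = 294 remain).
March has 31 days (294 − 31 = 263 remain).
April has 30 days (263 − 30 = 233 remain).
May has 31 days (233 − 31 = 202 remain).
June has 30 days (202 − 30 = 172 remain).
July has 31 days (172 − 31 = 141 remain).
August has 31 days (141 − 31 = 110 remain).
September has 30 days (110 − 30 = 80 remain).
October has 31 days (80 − 31 = 49 remain).
November has 30 days (49 − 30 = 19 remain).
19 into December → December 19.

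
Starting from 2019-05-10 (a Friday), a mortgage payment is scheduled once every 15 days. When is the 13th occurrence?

The 13th occurrence is 12 intervals after the first: 12 × 15 = 180 days after 2019-05-10.
May has 31 days — 21 days to the end of May leaves 159.
June has 30 days (129 left).
July has 31 days (98 left).
August has 31 days (67 left).
September has 30 days (37 left).
October has 31 days (6 left).
6 days into November → 2019-11-06.

2019-11-06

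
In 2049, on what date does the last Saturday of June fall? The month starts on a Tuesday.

26 June 2049

June 2049 begins on a Tuesday, so the first Saturday is June 5 (4 days later).
June 2049 has 30 days. Adding weeks: 5, 12, 19, 26 — the last one ≤ 30 is the 26th.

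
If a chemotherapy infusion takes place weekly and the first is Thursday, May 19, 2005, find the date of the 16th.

Sep 1, 2005

The 16th occurrence is 15 intervals after the first: 15 × 7 = 105 days after May 19, 2005.
May has 31 days — 12 days to the end of May leaves 93.
Jun has 30 days (63 left).
Jul has 31 days (32 left).
Aug has 31 days (1 left).
1 day into Sep → Sep 1, 2005.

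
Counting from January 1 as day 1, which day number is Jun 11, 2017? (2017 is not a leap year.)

162

Days in months before Jun: 31 + 28 + 31 + 30 + 31 = 151.
Plus 11 days into Jun → day 162.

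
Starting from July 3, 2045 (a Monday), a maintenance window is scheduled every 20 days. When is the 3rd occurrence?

August 12, 2045

The 3rd occurrence is 2 intervals after the first: 2 × 20 = 40 days after July 3, 2045.
July has 31 days — 28 days to the end of July leaves 12.
12 days into August → August 12, 2045.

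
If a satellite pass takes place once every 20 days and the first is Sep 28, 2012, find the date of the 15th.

The 15th occurrence is 14 intervals after the first: 14 × 20 = 280 days after Sep 28, 2012.
Sep has 30 days — 2 days to the end of Sep leaves 278.
Oct has 31 days (247 left).
Nov has 30 days (217 left).
Dec has 31 days (186 left).
Jan has 31 days (155 left).
Feb has 28 days (127 left).
Mar has 31 days (96 left).
Apr has 30 days (66 left).
May has 31 days (35 left).
Jun has 30 days (5 left).
5 days into Jul → Jul 5, 2013.

Jul 5, 2013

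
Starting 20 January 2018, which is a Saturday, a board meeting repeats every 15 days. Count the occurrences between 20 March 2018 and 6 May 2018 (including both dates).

Occurrences land 15·i days after 20 January 2018 for i = 0, 1, 2, …
20 March 2018 is 59 days after the start; 59 ÷ 15 = 3 remainder 14; since the remainder is 14, round up to i = 4. First occurrence in the window: #5 on 21 March 2018 (4×15 = 60 days in).
6 May 2018 is 106 days after the start; 106 ÷ 15 = 7 remainder 1. Last occurrence in the window: #8 on 5 May 2018.
Occurrences #5 through #8: 4 in total.

4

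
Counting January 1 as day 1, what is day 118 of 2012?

April 27, 2012

January has 31 days (118 − 31 = 87 remain).
February has 29 days (87 − 29 = 58 remain).
March has 31 days (58 − 31 = 27 remain).
27 into April → April 27.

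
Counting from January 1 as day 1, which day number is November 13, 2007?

317

Days in months before November: 31 + 28 + 31 + 30 + 31 + 30 + 31 + 31 + 30 + 31 = 304.
Plus 13 days into November → day 317.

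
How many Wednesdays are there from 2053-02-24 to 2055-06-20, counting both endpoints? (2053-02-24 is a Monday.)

121

2053-02-24 is a Monday; the first Wednesday on or after it is 2053-02-26 (2 days later).
From 2053-02-26 to 2055-06-20: 308 + 365 + 171 = 844 days (rest of 2053, 2054, to 2055-06-20 in 2055).
844 ÷ 7 = 120 full weeks with remainder 4, so 120 more Wednesdays after the first → 121.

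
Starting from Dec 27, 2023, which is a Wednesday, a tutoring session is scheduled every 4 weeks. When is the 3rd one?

Feb 21, 2024

The 3rd occurrence is 2 intervals after the first: 2 × 28 = 56 days after Dec 27, 2023.
Dec has 31 days — 4 days to the end of Dec leaves 52.
Jan has 31 days (21 left).
21 days into Feb → Feb 21, 2024.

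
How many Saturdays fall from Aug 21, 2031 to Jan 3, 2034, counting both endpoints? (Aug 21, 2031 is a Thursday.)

Aug 21, 2031 is a Thursday; the first Saturday on or after it is Aug 23, 2031 (2 days later).
From Aug 23, 2031 to Jan 3, 2034: 130 + 366 + 365 + 3 = 864 days (rest of 2031, 2032, 2033, to Jan 3, 2034 in 2034).
864 ÷ 7 = 123 full weeks with remainder 3, so 123 more Saturdays after the first → 124.

124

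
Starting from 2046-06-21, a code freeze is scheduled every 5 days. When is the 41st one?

2047-01-07

The 41st occurrence is 40 intervals after the first: 40 × 5 = 200 days after 2046-06-21.
June has 30 days — 9 days to the end of June leaves 191.
July has 31 days (160 left).
August has 31 days (129 left).
September has 30 days (99 left).
October has 31 days (68 left).
November has 30 days (38 left).
December has 31 days (7 left).
7 days into January → 2047-01-07.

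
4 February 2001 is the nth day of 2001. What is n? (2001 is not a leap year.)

Days in months before February: 31 = 31.
Plus 4 days into February → day 35.

35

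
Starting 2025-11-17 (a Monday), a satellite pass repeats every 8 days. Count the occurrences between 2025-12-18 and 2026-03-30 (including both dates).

13

Occurrences land 8·i days after 2025-11-17 for i = 0, 1, 2, …
2025-12-18 is 31 days after the start; 31 ÷ 8 = 3 remainder 7; since the remainder is 7, round up to i = 4. First occurrence in the window: #5 on 2025-12-19 (4×8 = 32 days in).
2026-03-30 is 133 days after the start; 133 ÷ 8 = 16 remainder 5. Last occurrence in the window: #17 on 2026-03-25.
Occurrences #5 through #17: 13 in total.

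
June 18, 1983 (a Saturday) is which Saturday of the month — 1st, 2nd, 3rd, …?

3rd

Day 18 falls in week ⌈18/7⌉ of the month.
Days 1–7 hold the 1st Saturday, 8–14 the 2nd, 15–21 the 3rd, 22–28 the 4th, 29–31 the 5th.
18 is in the range for the 3rd.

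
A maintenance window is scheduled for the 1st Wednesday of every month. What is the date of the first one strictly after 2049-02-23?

February 2049 starts on a Monday, so its 1st Wednesday is 2049-02-03 (2 days in).
That is not after 2049-02-23, so look at March 2049.
March 2049 starts on a Monday, so its 1st Wednesday is 2049-03-03 (2 days in).

2049-03-03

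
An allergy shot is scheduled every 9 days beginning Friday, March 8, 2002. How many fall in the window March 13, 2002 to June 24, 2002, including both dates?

Occurrences land 9·i days after March 8, 2002 for i = 0, 1, 2, …
March 13, 2002 is 5 days after the start; 5 ÷ 9 = 0 remainder 5; since the remainder is 5, round up to i = 1. First occurrence in the window: #2 on March 17, 2002 (1×9 = 9 days in).
June 24, 2002 is 108 days after the start; 108 ÷ 9 = 12 remainder 0. Last occurrence in the window: #13 on June 24, 2002.
Occurrences #2 through #13: 12 in total.

12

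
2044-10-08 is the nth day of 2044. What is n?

Days in months before October: 31 + 29 + 31 + 30 + 31 + 30 + 31 + 31 + 30 = 274.
Plus 8 days into October → day 282.

282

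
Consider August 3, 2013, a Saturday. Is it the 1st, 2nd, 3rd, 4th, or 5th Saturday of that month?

1st

Day 3 falls in week ⌈3/7⌉ of the month.
Days 1–7 hold the 1st Saturday, 8–14 the 2nd, 15–21 the 3rd, 22–28 the 4th, 29–31 the 5th.
3 is in the range for the 1st.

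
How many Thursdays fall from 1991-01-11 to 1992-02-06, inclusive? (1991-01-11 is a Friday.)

56

1991-01-11 is a Friday; the first Thursday on or after it is 1991-01-17 (6 days later).
From 1991-01-17 to 1992-02-06: 348 + 37 = 385 days (rest of 1991, to 1992-02-06 in 1992).
385 ÷ 7 = 55 full weeks with remainder 0, so 55 more Thursdays after the first → 56.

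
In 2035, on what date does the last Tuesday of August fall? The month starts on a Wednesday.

28 August 2035

August 2035 begins on a Wednesday, so the first Tuesday is August 7 (6 days later).
August 2035 has 31 days. Adding weeks: 7, 14, 21, 28 — the last one ≤ 31 is the 28th.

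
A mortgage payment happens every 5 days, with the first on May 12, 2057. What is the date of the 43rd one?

The 43rd occurrence is 42 intervals after the first: 42 × 5 = 210 days after May 12, 2057.
May has 31 days — 19 days to the end of May leaves 191.
Jun has 30 days (161 left).
Jul has 31 days (130 left).
Aug has 31 days (99 left).
Sep has 30 days (69 left).
Oct has 31 days (38 left).
Nov has 30 days (8 left).
8 days into Dec → Dec 8, 2057.

Dec 8, 2057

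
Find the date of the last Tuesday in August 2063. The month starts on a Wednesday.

August 2063 begins on a Wednesday, so the first Tuesday is August 7 (6 days later).
August 2063 has 31 days. Adding weeks: 7, 14, 21, 28 — the last one ≤ 31 is the 28th.

28 August 2063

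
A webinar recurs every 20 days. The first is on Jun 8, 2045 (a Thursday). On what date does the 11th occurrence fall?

Dec 25, 2045

The 11th occurrence is 10 intervals after the first: 10 × 20 = 200 days after Jun 8, 2045.
Jun has 30 days — 22 days to the end of Jun leaves 178.
Jul has 31 days (147 left).
Aug has 31 days (116 left).
Sep has 30 days (86 left).
Oct has 31 days (55 left).
Nov has 30 days (25 left).
25 days into Dec → Dec 25, 2045.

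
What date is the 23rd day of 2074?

23 into January → January 23.

January 23, 2074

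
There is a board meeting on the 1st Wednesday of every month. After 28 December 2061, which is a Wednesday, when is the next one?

4 January 2062

December 2061 starts on a Thursday, so its 1st Wednesday is 7 December 2061 (6 days in).
That is not after 28 December 2061, so look at January 2062.
January 2062 starts on a Sunday, so its 1st Wednesday is 4 January 2062 (3 days in).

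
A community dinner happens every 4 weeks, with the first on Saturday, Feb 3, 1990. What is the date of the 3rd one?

The 3rd occurrence is 2 intervals after the first: 2 × 28 = 56 days after Feb 3, 1990.
Feb has 28 days — 25 days to the end of Feb leaves 31.
31 days into Mar → Mar 31, 1990.

Mar 31, 1990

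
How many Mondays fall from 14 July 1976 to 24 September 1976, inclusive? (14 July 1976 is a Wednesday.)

10

14 July 1976 is a Wednesday; the first Monday on or after it is 19 July 1976 (5 days later).
From 19 July 1976 to 24 September 1976: 12 + 31 + 24 = 67 days (rest of July, August, September).
67 ÷ 7 = 9 full weeks with remainder 4, so 9 more Mondays after the first → 10.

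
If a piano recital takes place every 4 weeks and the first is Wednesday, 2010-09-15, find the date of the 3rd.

2010-11-10

The 3rd occurrence is 2 intervals after the first: 2 × 28 = 56 days after 2010-09-15.
September has 30 days — 15 days to the end of September leaves 41.
October has 31 days (10 left).
10 days into November → 2010-11-10.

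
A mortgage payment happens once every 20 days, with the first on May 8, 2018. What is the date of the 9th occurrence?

Oct 15, 2018

The 9th occurrence is 8 intervals after the first: 8 × 20 = 160 days after May 8, 2018.
May has 31 days — 23 days to the end of May leaves 137.
Jun has 30 days (107 left).
Jul has 31 days (76 left).
Aug has 31 days (45 left).
Sep has 30 days (15 left).
15 days into Oct → Oct 15, 2018.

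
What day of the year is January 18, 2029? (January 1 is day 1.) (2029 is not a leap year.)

Plus 18 days into January → day 18.

18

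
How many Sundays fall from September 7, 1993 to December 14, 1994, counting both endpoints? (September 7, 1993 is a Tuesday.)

66

September 7, 1993 is a Tuesday; the first Sunday on or after it is September 12, 1993 (5 days later).
From September 12, 1993 to December 14, 1994: 110 + 348 = 458 days (rest of 1993, to December 14, 1994 in 1994).
458 ÷ 7 = 65 full weeks with remainder 3, so 65 more Sundays after the first → 66.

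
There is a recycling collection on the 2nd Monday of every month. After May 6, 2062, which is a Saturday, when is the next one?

May 8, 2062

May 2062 starts on a Monday; its first Monday is the 1st, so the 2nd Monday is the 8th — May 8, 2062.
May 8, 2062 is after May 6, 2062, so that is the next one.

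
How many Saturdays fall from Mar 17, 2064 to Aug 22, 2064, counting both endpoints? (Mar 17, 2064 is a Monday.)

22

Mar 17, 2064 is a Monday; the first Saturday on or after it is Mar 22, 2064 (5 days later).
From Mar 22, 2064 to Aug 22, 2064: 9 + 30 + 31 + 30 + 31 + 22 = 153 days (rest of Mar, Apr, May, Jun, Jul, Aug).
153 ÷ 7 = 21 full weeks with remainder 6, so 21 more Saturdays after the first → 22.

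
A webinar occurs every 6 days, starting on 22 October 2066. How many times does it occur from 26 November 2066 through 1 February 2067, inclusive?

12

Occurrences land 6·i days after 22 October 2066 for i = 0, 1, 2, …
26 November 2066 is 35 days after the start; 35 ÷ 6 = 5 remainder 5; since the remainder is 5, round up to i = 6. First occurrence in the window: #7 on 27 November 2066 (6×6 = 36 days in).
1 February 2067 is 102 days after the start; 102 ÷ 6 = 17 remainder 0. Last occurrence in the window: #18 on 1 February 2067.
Occurrences #7 through #18: 12 in total.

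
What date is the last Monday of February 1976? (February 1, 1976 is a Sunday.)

23 February 1976

February 1976 begins on a Sunday, so the first Monday is February 2 (1 day later).
February 1976 has 29 days. Adding weeks: 2, 9, 16, 23 — the last one ≤ 29 is the 23rd.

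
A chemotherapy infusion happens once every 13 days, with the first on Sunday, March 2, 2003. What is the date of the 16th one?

The 16th occurrence is 15 intervals after the first: 15 × 13 = 195 days after March 2, 2003.
March has 31 days — 29 days to the end of March leaves 166.
April has 30 days (136 left).
May has 31 days (105 left).
June has 30 days (75 left).
July has 31 days (44 left).
August has 31 days (13 left).
13 days into September → September 13, 2003.

September 13, 2003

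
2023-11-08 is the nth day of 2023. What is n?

Days in months before November: 31 + 28 + 31 + 30 + 31 + 30 + 31 + 31 + 30 + 31 = 304.
Plus 8 days into November → day 312.

312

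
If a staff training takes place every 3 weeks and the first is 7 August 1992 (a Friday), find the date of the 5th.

30 October 1992

The 5th occurrence is 4 intervals after the first: 4 × 21 = 84 days after 7 August 1992.
August has 31 days — 24 days to the end of August leaves 60.
September has 30 days (30 left).
30 days into October → 30 October 1992.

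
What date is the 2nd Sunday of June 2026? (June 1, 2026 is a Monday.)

June 2026 begins on a Monday, so the first Sunday is June 7 (6 days later).
The 2nd Sunday is 1 weeks later: 7 + 7 = 14.

14 June 2026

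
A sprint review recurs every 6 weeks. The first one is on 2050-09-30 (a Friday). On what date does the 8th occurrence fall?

2051-07-21

The 8th occurrence is 7 intervals after the first: 7 × 42 = 294 days after 2050-09-30.
September has 30 days — 0 days to the end of September leaves 294.
October has 31 days (263 left).
November has 30 days (233 left).
December has 31 days (202 left).
January has 31 days (171 left).
February has 28 days (143 left).
March has 31 days (112 left).
April has 30 days (82 left).
May has 31 days (51 left).
June has 30 days (21 left).
21 days into July → 2051-07-21.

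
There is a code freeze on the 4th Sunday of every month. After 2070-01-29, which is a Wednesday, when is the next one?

2070-02-23

January 2070 starts on a Wednesday; its first Sunday is the 5th, so the 4th Sunday is the 26th — 2070-01-26.
That is not after 2070-01-29, so look at February 2070.
February 2070 starts on a Saturday; its first Sunday is the 2nd, so the 4th Sunday is the 23rd — 2070-02-23.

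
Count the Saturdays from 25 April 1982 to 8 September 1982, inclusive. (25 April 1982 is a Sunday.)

25 April 1982 is a Sunday; the first Saturday on or after it is 1 May 1982 (6 days later).
From 1 May 1982 to 8 September 1982: 30 + 30 + 31 + 31 + 8 = 130 days (rest of May, June, July, August, September).
130 ÷ 7 = 18 full weeks with remainder 4, so 18 more Saturdays after the first → 19.

19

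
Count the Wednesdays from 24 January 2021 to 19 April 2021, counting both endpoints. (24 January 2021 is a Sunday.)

24 January 2021 is a Sunday; the first Wednesday on or after it is 27 January 2021 (3 days later).
From 27 January 2021 to 19 April 2021: 4 + 28 + 31 + 19 = 82 days (rest of January, February, March, April).
82 ÷ 7 = 11 full weeks with remainder 5, so 11 more Wednesdays after the first → 12.

12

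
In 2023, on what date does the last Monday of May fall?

The first Monday of May 2023 is May 1.
May 2023 has 31 days. Adding weeks: 1, 8, 15, 22, 29 — the last one ≤ 31 is the 29th.

2023-05-29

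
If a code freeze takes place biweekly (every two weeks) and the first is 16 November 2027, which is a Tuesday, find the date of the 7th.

The 7th occurrence is 6 intervals after the first: 6 × 14 = 84 days after 16 November 2027.
November has 30 days — 14 days to the end of November leaves 70.
December has 31 days (39 left).
January has 31 days (8 left).
8 days into February → 8 February 2028.

8 February 2028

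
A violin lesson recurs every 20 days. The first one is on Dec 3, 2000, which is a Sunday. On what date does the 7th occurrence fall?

The 7th occurrence is 6 intervals after the first: 6 × 20 = 120 days after Dec 3, 2000.
Dec has 31 days — 28 days to the end of Dec leaves 92.
Jan has 31 days (61 left).
Feb has 28 days (33 left).
Mar has 31 days (2 left).
2 days into Apr → Apr 2, 2001.

Apr 2, 2001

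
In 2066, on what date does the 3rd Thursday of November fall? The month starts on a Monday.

November 18, 2066

November 2066 begins on a Monday, so the first Thursday is November 4 (3 days later).
The 3rd Thursday is 2 weeks later: 4 + 14 = 18.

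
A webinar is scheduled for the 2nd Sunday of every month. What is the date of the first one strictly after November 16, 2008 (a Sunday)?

November 2008 starts on a Saturday; its first Sunday is the 2nd, so the 2nd Sunday is the 9th — November 9, 2008.
That is not after November 16, 2008, so look at December 2008.
December 2008 starts on a Monday; its first Sunday is the 7th, so the 2nd Sunday is the 14th — December 14, 2008.

December 14, 2008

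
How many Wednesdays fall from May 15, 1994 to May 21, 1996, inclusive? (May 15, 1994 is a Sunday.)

May 15, 1994 is a Sunday; the first Wednesday on or after it is May 18, 1994 (3 days later).
From May 18, 1994 to May 21, 1996: 227 + 365 + 142 = 734 days (rest of 1994, 1995, to May 21, 1996 in 1996).
734 ÷ 7 = 104 full weeks with remainder 6, so 104 more Wednesdays after the first → 105.

105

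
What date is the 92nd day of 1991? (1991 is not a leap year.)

Jan has 31 days (92 − 31 = 61 remain).
Feb has 28 days (61 − 28 = 33 remain).
Mar has 31 days (33 − 31 = 2 remain).
2 into Apr → Apr 2.

Apr 2, 1991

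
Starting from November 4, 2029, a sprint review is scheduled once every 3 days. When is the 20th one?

The 20th occurrence is 19 intervals after the first: 19 × 3 = 57 days after November 4, 2029.
November has 30 days — 26 days to the end of November leaves 31.
31 days into December → December 31, 2029.

December 31, 2029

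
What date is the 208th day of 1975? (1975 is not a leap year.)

July 27, 1975

January has 31 days (208 − 31 = 177 remain).
February has 28 days (177 − 28 = 149 remain).
March has 31 days (149 − 31 = 118 remain).
April has 30 days (118 − 30 = 88 remain).
May has 31 days (88 − 31 = 57 remain).
June has 30 days (57 − 30 = 27 remain).
27 into July → July 27.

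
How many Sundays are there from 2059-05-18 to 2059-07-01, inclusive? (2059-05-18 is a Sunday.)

2059-05-18 is a Sunday; the first Sunday on or after it is 2059-05-18.
From 2059-05-18 to 2059-07-01: 13 + 30 + 1 = 44 days (rest of May, June, July).
44 ÷ 7 = 6 full weeks with remainder 2, so 6 more Sundays after the first → 7.

7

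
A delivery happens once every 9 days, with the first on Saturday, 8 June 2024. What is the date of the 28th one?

The 28th occurrence is 27 intervals after the first: 27 × 9 = 243 days after 8 June 2024.
June has 30 days — 22 days to the end of June leaves 221.
July has 31 days (190 left).
August has 31 days (159 left).
September has 30 days (129 left).
October has 31 days (98 left).
November has 30 days (68 left).
December has 31 days (37 left).
January has 31 days (6 left).
6 days into February → 6 February 2025.

6 February 2025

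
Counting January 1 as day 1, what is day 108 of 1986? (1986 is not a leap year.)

April 18, 1986

January has 31 days (108 − 31 = 77 remain).
February has 28 days (77 − 28 = 49 remain).
March has 31 days (49 − 31 = 18 remain).
18 into April → April 18.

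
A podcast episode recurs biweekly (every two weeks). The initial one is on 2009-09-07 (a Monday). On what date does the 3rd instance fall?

The 3rd occurrence is 2 intervals after the first: 2 × 14 = 28 days after 2009-09-07.
September has 30 days — 23 days to the end of September leaves 5.
5 days into October → 2009-10-05.

2009-10-05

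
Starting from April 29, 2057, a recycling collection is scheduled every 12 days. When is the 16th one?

October 26, 2057

The 16th occurrence is 15 intervals after the first: 15 × 12 = 180 days after April 29, 2057.
April has 30 days — 1 day to the end of April leaves 179.
May has 31 days (148 left).
June has 30 days (118 left).
July has 31 days (87 left).
August has 31 days (56 left).
September has 30 days (26 left).
26 days into October → October 26, 2057.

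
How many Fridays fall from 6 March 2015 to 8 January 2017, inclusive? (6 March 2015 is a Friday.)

6 March 2015 is a Friday; the first Friday on or after it is 6 March 2015.
From 6 March 2015 to 8 January 2017: 300 + 366 + 8 = 674 days (rest of 2015, 2016, to 8 January 2017 in 2017).
674 ÷ 7 = 96 full weeks with remainder 2, so 96 more Fridays after the first → 97.

97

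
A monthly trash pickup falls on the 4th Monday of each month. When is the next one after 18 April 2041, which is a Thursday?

22 April 2041

April 2041 starts on a Monday; its first Monday is the 1st, so the 4th Monday is the 22nd — 22 April 2041.
22 April 2041 is after 18 April 2041, so that is the next one.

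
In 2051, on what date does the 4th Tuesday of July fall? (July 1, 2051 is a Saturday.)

July 2051 begins on a Saturday, so the first Tuesday is July 4 (3 days later).
The 4th Tuesday is 3 weeks later: 4 + 21 = 25.

2051-07-25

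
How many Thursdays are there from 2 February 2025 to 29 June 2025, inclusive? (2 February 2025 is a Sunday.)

2 February 2025 is a Sunday; the first Thursday on or after it is 6 February 2025 (4 days later).
From 6 February 2025 to 29 June 2025: 22 + 31 + 30 + 31 + 29 = 143 days (rest of February, March, April, May, June).
143 ÷ 7 = 20 full weeks with remainder 3, so 20 more Thursdays after the first → 21.

21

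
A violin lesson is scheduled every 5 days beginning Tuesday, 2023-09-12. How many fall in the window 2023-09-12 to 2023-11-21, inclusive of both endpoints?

Occurrences land 5·i days after 2023-09-12 for i = 0, 1, 2, …
The window opens on the start date, so the first occurrence inside is #1 on 2023-09-12.
2023-11-21 is 70 days after the start; 70 ÷ 5 = 14 remainder 0. Last occurrence in the window: #15 on 2023-11-21.
Occurrences #1 through #15: 15 in total.

15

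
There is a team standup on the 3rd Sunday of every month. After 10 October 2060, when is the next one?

17 October 2060

October 2060 starts on a Friday; its first Sunday is the 3rd, so the 3rd Sunday is the 17th — 17 October 2060.
17 October 2060 is after 10 October 2060, so that is the next one.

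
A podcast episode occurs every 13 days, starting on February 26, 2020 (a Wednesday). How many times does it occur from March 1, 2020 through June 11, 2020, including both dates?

Occurrences land 13·i days after February 26, 2020 for i = 0, 1, 2, …
March 1, 2020 is 4 days after the start; 4 ÷ 13 = 0 remainder 4; since the remainder is 4, round up to i = 1. First occurrence in the window: #2 on March 10, 2020 (1×13 = 13 days in).
June 11, 2020 is 106 days after the start; 106 ÷ 13 = 8 remainder 2. Last occurrence in the window: #9 on June 9, 2020.
Occurrences #2 through #9: 8 in total.

8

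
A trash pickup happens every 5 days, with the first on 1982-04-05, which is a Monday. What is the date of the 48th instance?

1982-11-26

The 48th occurrence is 47 intervals after the first: 47 × 5 = 235 days after 1982-04-05.
April has 30 days — 25 days to the end of April leaves 210.
May has 31 days (179 left).
June has 30 days (149 left).
July has 31 days (118 left).
August has 31 days (87 left).
September has 30 days (57 left).
October has 31 days (26 left).
26 days into November → 1982-11-26.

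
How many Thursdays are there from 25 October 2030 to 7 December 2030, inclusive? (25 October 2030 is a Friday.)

25 October 2030 is a Friday; the first Thursday on or after it is 31 October 2030 (6 days later).
From 31 October 2030 to 7 December 2030: 0 + 30 + 7 = 37 days (rest of October, November, December).
37 ÷ 7 = 5 full weeks with remainder 2, so 5 more Thursdays after the first → 6.

6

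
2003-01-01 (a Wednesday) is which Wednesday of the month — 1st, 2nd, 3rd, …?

Day 1 falls in week ⌈1/7⌉ of the month.
Days 1–7 hold the 1st Wednesday, 8–14 the 2nd, 15–21 the 3rd, 22–28 the 4th, 29–31 the 5th.
1 is in the range for the 1st.

1st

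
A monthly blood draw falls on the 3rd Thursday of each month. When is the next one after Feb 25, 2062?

Mar 16, 2062

Feb 2062 starts on a Wednesday; its first Thursday is the 2nd, so the 3rd Thursday is the 16th — Feb 16, 2062.
That is not after Feb 25, 2062, so look at Mar 2062.
Mar 2062 starts on a Wednesday; its first Thursday is the 2nd, so the 3rd Thursday is the 16th — Mar 16, 2062.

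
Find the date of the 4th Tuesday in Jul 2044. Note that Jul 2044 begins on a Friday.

Jul 2044 begins on a Friday, so the first Tuesday is Jul 5 (4 days later).
The 4th Tuesday is 3 weeks later: 5 + 21 = 26.

Jul 26, 2044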